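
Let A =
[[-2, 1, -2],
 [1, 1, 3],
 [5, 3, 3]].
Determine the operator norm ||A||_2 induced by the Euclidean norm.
||A||_2 ≈ 7.4194 (= sqrt(largest eigenvalue of A^T A))

||A||_2 = sigma_max(A) = sqrt(lambda_max(A^T A)). Form the symmetric matrix M = A^T A =
[[30, 14, 22],
 [14, 11, 10],
 [22, 10, 22]].
Its characteristic polynomial (trace, sum of principal 2x2 minors, determinant of M give the coefficients) is
  p(λ) = det(λ I - M) = λ^3 - 63λ^2 + 452λ - 784.
No integer candidate from the rational root theorem (±divisors of 784) is a root, so the roots are irrational. The cubic discriminant is Δ = 42611152 > 0, so there are three distinct real roots. p(2) = -124 and p(3) = 32 have opposite signs, so a root lies in (2, 3); Newton's method refines it to λ ≈ 2.7241. p(5) = 26 and p(6) = -124 have opposite signs, so a root lies in (5, 6); Newton's method refines it to λ ≈ 5.2283. p(55) = -124 and p(56) = 2576 have opposite signs, so a root lies in (55, 56); Newton's method refines it to λ ≈ 55.0477. Check (Vieta): the three roots sum to 63, matching tr M = 63.
So the eigenvalues of A^T A are ≈ 2.7241, 5.2283, 55.0477 (all ≥ 0, as they must be for A^T A). The largest is λ_max ≈ 55.0477, hence ||A||_2 = sqrt(λ_max) ≈ 7.4194.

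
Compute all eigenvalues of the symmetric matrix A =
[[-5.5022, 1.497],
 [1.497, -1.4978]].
sigma(A) ≈ {-6, -1}

A is real symmetric, so its spectrum consists of real eigenvalues. Expanding the characteristic polynomial of the displayed matrix gives
  det(λ I - A) = p(λ) = λ^2 + (7)λ + (6).
Solving p(λ) = 0 yields eigenvalues ≈ -6, -1. (A is shown rounded to 4 decimals, so these recover the underlying integer eigenvalues to within that precision.)
Verification: the trace of A = -7 equals the sum of eigenvalues -7, and det(A) ≈ 6.0002 matches the eigenvalue product 6.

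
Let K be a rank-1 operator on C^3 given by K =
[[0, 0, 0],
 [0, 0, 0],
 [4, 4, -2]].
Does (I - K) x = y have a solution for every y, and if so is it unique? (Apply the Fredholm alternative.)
(I - K) is invertible (det(I - K) = 3 ≠ 0), so for every y in C^3 the equation (I - K) x = y has a unique solution.

K has rank 1, so it is an outer product K = u v^T: every row of K is a multiple of one row vector. Reading off the entries, u = (0, 0, 2) and v = (2, 2, -1) (row i of K equals u_i·v^T). A rank-one matrix u v^T satisfies K u = u (v·u) and kills the (2)-dimensional subspace v^⊥, so its characteristic polynomial is lambda^2 (lambda - v·u) with v·u = tr K = -2. Hence the eigenvalues of I - K are 1 (multiplicity 2) and 1 - (-2) = 3, so det(I - K) = 3. (Direct check: I - K =
[[1, 0, 0],
 [0, 1, 0],
 [-4, -4, 3]]
has determinant 3.) The finite-dimensional Fredholm alternative says: either (I - K) is invertible, or ker(I - K) ≠ {0} and then range(I - K) = ker((I - K)^*)^⊥, with dim ker(I - K) = dim ker((I - K)^*). Since det(I - K) ≠ 0, 1 is not an eigenvalue of K and ker(I - K) = {0}, so we are in the first case: for every y there is a unique x = (I - K)^(-1) y. Explicitly, by the Sherman–Morrison formula, (I - u v^T)^(-1) = I + u v^T/(1 - v·u), i.e. (I - K)^(-1) = I + K/(3).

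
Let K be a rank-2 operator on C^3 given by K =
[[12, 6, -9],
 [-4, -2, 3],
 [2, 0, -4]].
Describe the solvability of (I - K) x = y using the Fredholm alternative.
(I - K) is invertible (det(I - K) = -27 ≠ 0), so for every y in C^3 the equation (I - K) x = y has a unique solution.

K has rank 2 and factors as K = U V^T = u1 v1^T + u2 v2^T with u1 = (-3, 1, 0), v1 = (-3, -2, 1), u2 = (3, -1, 2), v2 = (1, 0, -2) (multiplying out reproduces the displayed K). The nonzero eigenvalues of U V^T coincide with those of the 2 x 2 matrix G = V^T U = [[v1·u1, v1·u2], [v2·u1, v2·u2]] = [[7, -5], [-3, -1]], and by the Sylvester determinant identity det(I_3 - U V^T) = det(I_2 - V^T U) = det([[-6, 5], [3, 2]]) = (-6)(2) - (5)(3) = -27. (Direct check: I - K =
[[-11, -6, 9],
 [4, 3, -3],
 [-2, 0, 5]]
has determinant -27.) The finite-dimensional Fredholm alternative says: either (I - K) is invertible, or ker(I - K) ≠ {0} and then range(I - K) = ker((I - K)^*)^⊥, with dim ker(I - K) = dim ker((I - K)^*). Since det(I - K) ≠ 0, 1 is not an eigenvalue of K and ker(I - K) = {0}, so we are in the first case: for every y there is a unique x = (I - K)^(-1) y. (Explicitly, by the Woodbury identity, (I - U V^T)^(-1) = I + U (I_2 - G)^(-1) V^T.)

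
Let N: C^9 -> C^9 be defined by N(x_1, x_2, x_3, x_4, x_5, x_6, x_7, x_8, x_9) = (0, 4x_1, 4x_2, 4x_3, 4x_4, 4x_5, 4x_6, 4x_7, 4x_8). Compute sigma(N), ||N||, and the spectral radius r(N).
sigma(N) = {0}; ||N|| = 4; r(N) = 0. (N is nilpotent with N^9 = 0.)

On C^9, N is a strictly lower-triangular matrix with 4 on the subdiagonal and zeros elsewhere, so its characteristic polynomial is lambda^9 and every eigenvalue is 0: sigma(N) = {0}. For the operator norm, N e_i = 4e_{i+1} for i = 1, ..., 8 and N e_9 = 0, so the singular values of N are 4 (with multiplicity 8) and 0; hence ||N|| = 4. The spectral radius r(N) = max|lambda| = 0. Note ||N|| > r(N) — characteristic of non-normal nilpotent operators. Indeed N^9 = 0.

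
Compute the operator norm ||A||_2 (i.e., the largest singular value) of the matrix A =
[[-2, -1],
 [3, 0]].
||A||_2 = sqrt((14 + sqrt(160))/2) ≈ 3.6503 (= sqrt(largest eigenvalue of A^T A))

||A||_2 = sigma_max(A) = sqrt(lambda_max(A^T A)). Form the symmetric matrix M = A^T A =
[[13, 2],
 [2, 1]].
Its characteristic polynomial (trace, determinant of M give the coefficients) is
  p(λ) = det(λ I - M) = λ^2 - 14λ + 9.
For λ^2 - 14λ + 9 the discriminant is 160. It is nonnegative but not a perfect square, so the roots are real and irrational: λ = (14 ± sqrt(160))/2 ≈ 13.3246, 0.6754.
So the eigenvalues of A^T A are ≈ 0.6754, 13.3246 (all ≥ 0, as they must be for A^T A). The largest is λ_max = (14 + sqrt(160))/2 ≈ 13.3246, hence ||A||_2 = sqrt(λ_max) = sqrt((14 + sqrt(160))/2) ≈ 3.6503.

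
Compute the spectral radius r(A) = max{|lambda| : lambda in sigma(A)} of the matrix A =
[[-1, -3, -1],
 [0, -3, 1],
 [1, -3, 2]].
r(A) ≈ 2.7573

The eigenvalues of A are the roots of its characteristic polynomial. With M = A (coefficients from the trace, the sum of principal 2x2 minors, and det A):
  p(λ) = det(λ I - M) = λ^3 + 2λ^2 - λ + 3.
No integer candidate from the rational root theorem (±divisors of 3) is a root, so the roots are irrational. The cubic discriminant is Δ = -439 < 0, so there is one real root and a complex-conjugate pair. p(-3) = -3 and p(-2) = 5 have opposite signs, so a root lies in (-3, -2); Newton's method refines it to λ ≈ -2.7573. Dividing out (λ - (-2.7573)) leaves approximately λ^2 - 0.7573λ + 1.088. For λ^2 - 0.7573λ + 1.088 the discriminant is -3.7786. It is negative, so the remaining roots are the complex-conjugate pair λ ≈ 0.3786 ± 0.9719i. Their product equals the constant term, so |λ|^2 ≈ 1.088 and |λ| ≈ 1.0431.
Thus the eigenvalues (to 4 decimals) are -2.7573 (modulus 2.7573); 0.3786 ± 0.9719i (modulus 1.0431). The spectral radius is the largest modulus: r(A) ≈ 2.7573. (Cross-check: r(A) ≤ ||A||_2 ≈ 5.3494; equality holds whenever A is normal, though it can also hold for some non-normal A.)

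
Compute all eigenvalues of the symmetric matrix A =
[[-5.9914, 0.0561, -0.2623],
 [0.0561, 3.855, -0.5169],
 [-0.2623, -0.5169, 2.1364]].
sigma(A) ≈ {-6, 2, 4}

A is real symmetric, so its spectrum consists of real eigenvalues. Expanding the characteristic polynomial of the displayed matrix gives
  det(λ I - A) = p(λ) = λ^3 + (0)λ^2 + (-28)λ + (48).
Solving p(λ) = 0 yields eigenvalues ≈ -6, 2, 4. (A is shown rounded to 4 decimals, so these recover the underlying integer eigenvalues to within that precision.)
Verification: the trace of A = 0 equals the sum of eigenvalues 0, and det(A) ≈ -48.0000 matches the eigenvalue product -48.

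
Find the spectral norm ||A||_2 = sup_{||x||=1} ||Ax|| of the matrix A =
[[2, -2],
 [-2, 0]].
||A||_2 = sqrt((12 + sqrt(80))/2) ≈ 3.2361 (= sqrt(largest eigenvalue of A^T A))

||A||_2 = sigma_max(A) = sqrt(lambda_max(A^T A)). Form the symmetric matrix M = A^T A =
[[8, -4],
 [-4, 4]].
Its characteristic polynomial (trace, determinant of M give the coefficients) is
  p(λ) = det(λ I - M) = λ^2 - 12λ + 16.
For λ^2 - 12λ + 16 the discriminant is 80. It is nonnegative but not a perfect square, so the roots are real and irrational: λ = (12 ± sqrt(80))/2 ≈ 10.4721, 1.5279.
So the eigenvalues of A^T A are ≈ 1.5279, 10.4721 (all ≥ 0, as they must be for A^T A). The largest is λ_max = (12 + sqrt(80))/2 ≈ 10.4721, hence ||A||_2 = sqrt(λ_max) = sqrt((12 + sqrt(80))/2) ≈ 3.2361.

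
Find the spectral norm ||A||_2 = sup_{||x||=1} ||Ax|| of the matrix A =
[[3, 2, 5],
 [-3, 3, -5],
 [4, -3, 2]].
||A||_2 ≈ 9.3886 (= sqrt(largest eigenvalue of A^T A))

||A||_2 = sigma_max(A) = sqrt(lambda_max(A^T A)). Form the symmetric matrix M = A^T A =
[[34, -15, 38],
 [-15, 22, -11],
 [38, -11, 54]].
Its characteristic polynomial (trace, sum of principal 2x2 minors, determinant of M give the coefficients) is
  p(λ) = det(λ I - M) = λ^3 - 110λ^2 + 1982λ - 4900.
No integer candidate from the rational root theorem (±divisors of 4900) is a root, so the roots are irrational. The cubic discriminant is Δ = 8882461728 > 0, so there are three distinct real roots. p(2) = -1368 and p(3) = 83 have opposite signs, so a root lies in (2, 3); Newton's method refines it to λ ≈ 2.9388. p(18) = 968 and p(19) = -93 have opposite signs, so a root lies in (18, 19); Newton's method refines it to λ ≈ 18.9163. p(88) = -852 and p(89) = 5157 have opposite signs, so a root lies in (88, 89); Newton's method refines it to λ ≈ 88.145. Check (Vieta): the three roots sum to 110, matching tr M = 110.
So the eigenvalues of A^T A are ≈ 2.9388, 18.9163, 88.145 (all ≥ 0, as they must be for A^T A). The largest is λ_max ≈ 88.145, hence ||A||_2 = sqrt(λ_max) ≈ 9.3886.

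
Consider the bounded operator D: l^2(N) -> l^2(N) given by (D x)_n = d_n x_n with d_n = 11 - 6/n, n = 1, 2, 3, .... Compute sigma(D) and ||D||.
sigma(D) = {11 - 6/n : n ≥ 1} ∪ {11}; ||D|| = 11

A bounded diagonal operator on l^2 with diagonal entries d_n has spectrum equal to the closure of {d_n : n ≥ 1}: every d_n is an eigenvalue (with eigenvector e_n), so {d_n} ⊂ sigma(D); the spectrum is closed, so its closure is too; and for lambda not in the closure, (D - lambda I) has bounded inverse (the diagonal entries 1/(d_n - lambda) are bounded). For our sequence d_n = 11 - 6/n, n = 1, 2, 3, ...:
  - {d_n} = {11 - 6/n : n ≥ 1}; the only limit point is 11
  - closure = {11 - 6/n : n ≥ 1} ∪ {11}
For the norm: a diagonal operator has ||D|| = sup_n |d_n|. Here d_n = 11 - 6/n increases monotonically from d_1 = 5 toward 11, with all terms in [5, 11); so sup_n |d_n| = 11 (the supremum is the limit, not attained). So ||D|| = 11.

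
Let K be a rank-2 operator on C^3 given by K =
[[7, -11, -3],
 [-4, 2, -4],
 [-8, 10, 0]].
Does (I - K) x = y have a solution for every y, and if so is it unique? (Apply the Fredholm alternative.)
(I - K) is invertible (det(I - K) = -22 ≠ 0), so for every y in C^3 the equation (I - K) x = y has a unique solution.

K has rank 2 and factors as K = U V^T = u1 v1^T + u2 v2^T with u1 = (3, -1, -3), v1 = (3, -3, 1), u2 = (2, 1, -1), v2 = (-1, -1, -3) (multiplying out reproduces the displayed K). The nonzero eigenvalues of U V^T coincide with those of the 2 x 2 matrix G = V^T U = [[v1·u1, v1·u2], [v2·u1, v2·u2]] = [[9, 2], [7, 0]], and by the Sylvester determinant identity det(I_3 - U V^T) = det(I_2 - V^T U) = det([[-8, -2], [-7, 1]]) = (-8)(1) - (-2)(-7) = -22. (Direct check: I - K =
[[-6, 11, 3],
 [4, -1, 4],
 [8, -10, 1]]
has determinant -22.) The finite-dimensional Fredholm alternative says: either (I - K) is invertible, or ker(I - K) ≠ {0} and then range(I - K) = ker((I - K)^*)^⊥, with dim ker(I - K) = dim ker((I - K)^*). Since det(I - K) ≠ 0, 1 is not an eigenvalue of K and ker(I - K) = {0}, so we are in the first case: for every y there is a unique x = (I - K)^(-1) y. (Explicitly, by the Woodbury identity, (I - U V^T)^(-1) = I + U (I_2 - G)^(-1) V^T.)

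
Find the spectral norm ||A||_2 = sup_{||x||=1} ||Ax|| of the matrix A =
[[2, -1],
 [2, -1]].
||A||_2 = sqrt(10) ≈ 3.1623 (= sqrt(largest eigenvalue of A^T A))

||A||_2 = sigma_max(A) = sqrt(lambda_max(A^T A)). Form the symmetric matrix M = A^T A =
[[8, -4],
 [-4, 2]].
Its characteristic polynomial (trace, determinant of M give the coefficients) is
  p(λ) = det(λ I - M) = λ^2 - 10λ.
For λ^2 - 10λ the discriminant is 100. It is a perfect square (10^2), so the roots are rational: λ = (10 ± 10)/2 = 10, 0.
So the eigenvalues of A^T A are ≈ 0, 10 (all ≥ 0, as they must be for A^T A). The largest is λ_max = 10, hence ||A||_2 = sqrt(λ_max) = sqrt(10) ≈ 3.1623.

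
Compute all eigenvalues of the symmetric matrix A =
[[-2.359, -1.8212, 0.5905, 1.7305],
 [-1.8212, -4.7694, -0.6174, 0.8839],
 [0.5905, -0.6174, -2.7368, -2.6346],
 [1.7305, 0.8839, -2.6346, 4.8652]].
sigma(A) ≈ {-6, -4, -1, 6}

A is real symmetric, so its spectrum consists of real eigenvalues. Expanding the characteristic polynomial of the displayed matrix gives
  det(λ I - A) = p(λ) = λ^4 + (5)λ^3 + (-32)λ^2 + (-180)λ + (-144.0058).
Solving p(λ) = 0 yields eigenvalues ≈ -6, -4, -1, 6. (A is shown rounded to 4 decimals, so these recover the underlying integer eigenvalues to within that precision.)
Verification: the trace of A = -5 equals the sum of eigenvalues -5, and det(A) ≈ -144.0058 matches the eigenvalue product -144.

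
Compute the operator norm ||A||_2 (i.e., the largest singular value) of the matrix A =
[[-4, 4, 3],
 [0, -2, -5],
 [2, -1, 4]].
||A||_2 ≈ 7.8765 (= sqrt(largest eigenvalue of A^T A))

||A||_2 = sigma_max(A) = sqrt(lambda_max(A^T A)). Form the symmetric matrix M = A^T A =
[[20, -18, -4],
 [-18, 21, 18],
 [-4, 18, 50]].
Its characteristic polynomial (trace, sum of principal 2x2 minors, determinant of M give the coefficients) is
  p(λ) = det(λ I - M) = λ^3 - 91λ^2 + 1806λ - 576.
No integer candidate from the rational root theorem (±divisors of 576) is a root, so the roots are irrational. The cubic discriminant is Δ = 3406303044 > 0, so there are three distinct real roots. p(0) = -576 and p(1) = 1140 have opposite signs, so a root lies in (0, 1); Newton's method refines it to λ ≈ 0.3242. p(28) = 600 and p(29) = -344 have opposite signs, so a root lies in (28, 29); Newton's method refines it to λ ≈ 28.6369. p(62) = -80 and p(63) = 2070 have opposite signs, so a root lies in (62, 63); Newton's method refines it to λ ≈ 62.0389. Check (Vieta): the three roots sum to 91, matching tr M = 91.
So the eigenvalues of A^T A are ≈ 0.3242, 28.6369, 62.0389 (all ≥ 0, as they must be for A^T A). The largest is λ_max ≈ 62.0389, hence ||A||_2 = sqrt(λ_max) ≈ 7.8765.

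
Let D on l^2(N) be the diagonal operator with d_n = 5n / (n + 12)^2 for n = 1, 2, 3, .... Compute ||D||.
||D|| = 5/48 (attained at n = 12)

For D diagonal, ||D|| = sup_n |d_n|. Treat f(x) = 5x / (x + 12)^2 for real x > 0. By the quotient rule, f'(x) = 5(12 - x)/(x + 12)^3, which is positive for x < 12 and negative for x > 12. So f has a unique maximum at x = 12, and since 12 is a positive integer, the supremum over n ≥ 1 is attained at n = 12: d_12 = 5·12/(12 + 12)^2 = 5·12/576 = 5/48. Hence ||D|| = 5/48.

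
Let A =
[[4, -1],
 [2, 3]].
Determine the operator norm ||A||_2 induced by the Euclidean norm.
||A||_2 = sqrt((30 + sqrt(116))/2) ≈ 4.515 (= sqrt(largest eigenvalue of A^T A))

||A||_2 = sigma_max(A) = sqrt(lambda_max(A^T A)). Form the symmetric matrix M = A^T A =
[[20, 2],
 [2, 10]].
Its characteristic polynomial (trace, determinant of M give the coefficients) is
  p(λ) = det(λ I - M) = λ^2 - 30λ + 196.
For λ^2 - 30λ + 196 the discriminant is 116. It is nonnegative but not a perfect square, so the roots are real and irrational: λ = (30 ± sqrt(116))/2 ≈ 20.3852, 9.6148.
So the eigenvalues of A^T A are ≈ 9.6148, 20.3852 (all ≥ 0, as they must be for A^T A). The largest is λ_max = (30 + sqrt(116))/2 ≈ 20.3852, hence ||A||_2 = sqrt(λ_max) = sqrt((30 + sqrt(116))/2) ≈ 4.515.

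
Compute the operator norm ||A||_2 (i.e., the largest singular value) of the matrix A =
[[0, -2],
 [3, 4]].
||A||_2 = sqrt((29 + sqrt(697))/2) ≈ 5.2631 (= sqrt(largest eigenvalue of A^T A))

||A||_2 = sigma_max(A) = sqrt(lambda_max(A^T A)). Form the symmetric matrix M = A^T A =
[[9, 12],
 [12, 20]].
Its characteristic polynomial (trace, determinant of M give the coefficients) is
  p(λ) = det(λ I - M) = λ^2 - 29λ + 36.
For λ^2 - 29λ + 36 the discriminant is 697. It is nonnegative but not a perfect square, so the roots are real and irrational: λ = (29 ± sqrt(697))/2 ≈ 27.7004, 1.2996.
So the eigenvalues of A^T A are ≈ 1.2996, 27.7004 (all ≥ 0, as they must be for A^T A). The largest is λ_max = (29 + sqrt(697))/2 ≈ 27.7004, hence ||A||_2 = sqrt(λ_max) = sqrt((29 + sqrt(697))/2) ≈ 5.2631.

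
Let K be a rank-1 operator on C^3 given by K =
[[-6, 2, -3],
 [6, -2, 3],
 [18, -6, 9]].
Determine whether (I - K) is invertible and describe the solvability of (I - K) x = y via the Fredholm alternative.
(I - K) is singular (det(I - K) = 0, i.e. 1 ∈ sigma(K)). (I - K) x = y is solvable iff y ⊥ ker((I - K)^*) = span{(-6, 2, -3)}, i.e. iff -6y_1 + 2y_2 - 3y_3 = 0. When solvable, the solutions are x = y + c·(1, -1, -3), c arbitrary (ker(I - K) = span{(1, -1, -3)}, dimension 1).

K has rank 1, so it is an outer product K = u v^T: every row of K is a multiple of one row vector. Reading off the entries, u = (1, -1, -3) and v = (-6, 2, -3) (row i of K equals u_i·v^T). A rank-one matrix u v^T satisfies K u = u (v·u) and kills the (2)-dimensional subspace v^⊥, so its characteristic polynomial is lambda^2 (lambda - v·u) with v·u = tr K = 1. Hence the eigenvalues of I - K are 1 (multiplicity 2) and 1 - (1) = 0, so det(I - K) = 0. (Direct check: I - K =
[[7, -2, 3],
 [-6, 3, -3],
 [-18, 6, -8]]
has determinant 0.) So 1 is an eigenvalue of K and (I - K) is not invertible. The finite-dimensional Fredholm alternative says: either (I - K) is invertible, or ker(I - K) ≠ {0} and then range(I - K) = ker((I - K)^*)^⊥, with dim ker(I - K) = dim ker((I - K)^*). We are in the second case, so we need both kernels. Kernel of I - K: (I - K) u = u - u (v·u) = u - u = 0, so ker(I - K) = span{u} = span{(1, -1, -3)} (it is exactly 1-dimensional because rank(I - K) = 2). Kernel of the adjoint: K is real, so (I - K)^* = I - K^T = I - v u^T, and (I - v u^T) v = v - v (u·v) = 0; hence ker((I - K)^*) = span{v} = span{(-6, 2, -3)}. Therefore (I - K) x = y is solvable iff <y, v> = 0, i.e. iff -6y_1 + 2y_2 - 3y_3 = 0. When this holds, K y = u (v·y) = 0, so (I - K) y = y and x = y is a particular solution; the full solution set is the line x = y + c·u = y + c·(1, -1, -3), c ∈ C.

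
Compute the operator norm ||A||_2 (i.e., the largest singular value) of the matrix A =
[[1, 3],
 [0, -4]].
||A||_2 = sqrt((26 + sqrt(612))/2) ≈ 5.0368 (= sqrt(largest eigenvalue of A^T A))

||A||_2 = sigma_max(A) = sqrt(lambda_max(A^T A)). Form the symmetric matrix M = A^T A =
[[1, 3],
 [3, 25]].
Its characteristic polynomial (trace, determinant of M give the coefficients) is
  p(λ) = det(λ I - M) = λ^2 - 26λ + 16.
For λ^2 - 26λ + 16 the discriminant is 612. It is nonnegative but not a perfect square, so the roots are real and irrational: λ = (26 ± sqrt(612))/2 ≈ 25.3693, 0.6307.
So the eigenvalues of A^T A are ≈ 0.6307, 25.3693 (all ≥ 0, as they must be for A^T A). The largest is λ_max = (26 + sqrt(612))/2 ≈ 25.3693, hence ||A||_2 = sqrt(λ_max) = sqrt((26 + sqrt(612))/2) ≈ 5.0368.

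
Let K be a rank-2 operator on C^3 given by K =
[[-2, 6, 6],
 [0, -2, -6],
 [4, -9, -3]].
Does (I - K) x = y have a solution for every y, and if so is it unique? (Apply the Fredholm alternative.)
(I - K) is invertible (det(I - K) = -54 ≠ 0), so for every y in C^3 the equation (I - K) x = y has a unique solution.

K has rank 2 and factors as K = U V^T = u1 v1^T + u2 v2^T with u1 = (1, 0, -2), v1 = (-2, 3, -3), u2 = (-3, 2, 3), v2 = (0, -1, -3) (multiplying out reproduces the displayed K). The nonzero eigenvalues of U V^T coincide with those of the 2 x 2 matrix G = V^T U = [[v1·u1, v1·u2], [v2·u1, v2·u2]] = [[4, 3], [6, -11]], and by the Sylvester determinant identity det(I_3 - U V^T) = det(I_2 - V^T U) = det([[-3, -3], [-6, 12]]) = (-3)(12) - (-3)(-6) = -54. (Direct check: I - K =
[[3, -6, -6],
 [0, 3, 6],
 [-4, 9, 4]]
has determinant -54.) The finite-dimensional Fredholm alternative says: either (I - K) is invertible, or ker(I - K) ≠ {0} and then range(I - K) = ker((I - K)^*)^⊥, with dim ker(I - K) = dim ker((I - K)^*). Since det(I - K) ≠ 0, 1 is not an eigenvalue of K and ker(I - K) = {0}, so we are in the first case: for every y there is a unique x = (I - K)^(-1) y. (Explicitly, by the Woodbury identity, (I - U V^T)^(-1) = I + U (I_2 - G)^(-1) V^T.)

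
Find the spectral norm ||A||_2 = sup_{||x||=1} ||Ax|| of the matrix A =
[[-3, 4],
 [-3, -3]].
||A||_2 = sqrt((43 + sqrt(85))/2) ≈ 5.1098 (= sqrt(largest eigenvalue of A^T A))

||A||_2 = sigma_max(A) = sqrt(lambda_max(A^T A)). Form the symmetric matrix M = A^T A =
[[18, -3],
 [-3, 25]].
Its characteristic polynomial (trace, determinant of M give the coefficients) is
  p(λ) = det(λ I - M) = λ^2 - 43λ + 441.
For λ^2 - 43λ + 441 the discriminant is 85. It is nonnegative but not a perfect square, so the roots are real and irrational: λ = (43 ± sqrt(85))/2 ≈ 26.1098, 16.8902.
So the eigenvalues of A^T A are ≈ 16.8902, 26.1098 (all ≥ 0, as they must be for A^T A). The largest is λ_max = (43 + sqrt(85))/2 ≈ 26.1098, hence ||A||_2 = sqrt(λ_max) = sqrt((43 + sqrt(85))/2) ≈ 5.1098.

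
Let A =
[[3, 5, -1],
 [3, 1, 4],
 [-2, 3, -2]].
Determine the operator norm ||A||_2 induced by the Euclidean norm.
||A||_2 ≈ 6.4945 (= sqrt(largest eigenvalue of A^T A))

||A||_2 = sigma_max(A) = sqrt(lambda_max(A^T A)). Form the symmetric matrix M = A^T A =
[[22, 12, 13],
 [12, 35, -7],
 [13, -7, 21]].
Its characteristic polynomial (trace, sum of principal 2x2 minors, determinant of M give the coefficients) is
  p(λ) = det(λ I - M) = λ^3 - 78λ^2 + 1605λ - 3969.
No integer candidate from the rational root theorem (±divisors of 3969) is a root, so the roots are irrational. The cubic discriminant is Δ = 118962081 > 0, so there are three distinct real roots. p(2) = -1063 and p(3) = 171 have opposite signs, so a root lies in (2, 3); Newton's method refines it to λ ≈ 2.8544. p(32) = 287 and p(33) = -9 have opposite signs, so a root lies in (32, 33); Newton's method refines it to λ ≈ 32.9675. p(42) = -63 and p(43) = 331 have opposite signs, so a root lies in (42, 43); Newton's method refines it to λ ≈ 42.1782. Check (Vieta): the three roots sum to 78, matching tr M = 78.
So the eigenvalues of A^T A are ≈ 2.8544, 32.9675, 42.1782 (all ≥ 0, as they must be for A^T A). The largest is λ_max ≈ 42.1782, hence ||A||_2 = sqrt(λ_max) ≈ 6.4945.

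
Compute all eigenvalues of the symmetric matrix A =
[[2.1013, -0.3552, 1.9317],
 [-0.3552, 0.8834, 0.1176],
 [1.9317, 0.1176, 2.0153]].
sigma(A) ≈ {0, 1, 4}

A is real symmetric, so its spectrum consists of real eigenvalues. Expanding the characteristic polynomial of the displayed matrix gives
  det(λ I - A) = p(λ) = λ^3 + (-5)λ^2 + (4)λ + (0).
Solving p(λ) = 0 yields eigenvalues ≈ 0, 1, 4. (A is shown rounded to 4 decimals, so these recover the underlying integer eigenvalues to within that precision.)
Verification: the trace of A = 5 equals the sum of eigenvalues 5, and det(A) ≈ -0.0001 matches the eigenvalue product 0.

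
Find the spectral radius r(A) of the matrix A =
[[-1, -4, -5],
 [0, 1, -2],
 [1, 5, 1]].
r(A) ≈ 3.7251

The eigenvalues of A are the roots of its characteristic polynomial. With M = A (coefficients from the trace, the sum of principal 2x2 minors, and det A):
  p(λ) = det(λ I - M) = λ^3 - λ^2 + 14λ - 2.
No integer candidate from the rational root theorem (±divisors of 2) is a root, so the roots are irrational. The cubic discriminant is Δ = -10392 < 0, so there is one real root and a complex-conjugate pair. p(0) = -2 and p(1) = 12 have opposite signs, so a root lies in (0, 1); Newton's method refines it to λ ≈ 0.1441. Dividing out (λ - (0.1441)) leaves approximately λ^2 - 0.8559λ + 13.8766. For λ^2 - 0.8559λ + 13.8766 the discriminant is -54.7741. It is negative, so the remaining roots are the complex-conjugate pair λ ≈ 0.4279 ± 3.7005i. Their product equals the constant term, so |λ|^2 ≈ 13.8766 and |λ| ≈ 3.7251.
Thus the eigenvalues (to 4 decimals) are 0.1441 (modulus 0.1441); 0.4279 ± 3.7005i (modulus 3.7251). The spectral radius is the largest modulus: r(A) ≈ 3.7251. (Cross-check: r(A) ≤ ||A||_2 ≈ 7.8562; equality holds whenever A is normal, though it can also hold for some non-normal A.)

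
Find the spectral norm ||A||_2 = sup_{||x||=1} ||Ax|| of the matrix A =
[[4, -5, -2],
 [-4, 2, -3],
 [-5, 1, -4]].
||A||_2 ≈ 9.2932 (= sqrt(largest eigenvalue of A^T A))

||A||_2 = sigma_max(A) = sqrt(lambda_max(A^T A)). Form the symmetric matrix M = A^T A =
[[57, -33, 24],
 [-33, 30, 0],
 [24, 0, 29]].
Its characteristic polynomial (trace, sum of principal 2x2 minors, determinant of M give the coefficients) is
  p(λ) = det(λ I - M) = λ^3 - 116λ^2 + 2568λ - 729.
No integer candidate from the rational root theorem (±divisors of 729) is a root, so the roots are irrational. The cubic discriminant is Δ = 20340247509 > 0, so there are three distinct real roots. p(0) = -729 and p(1) = 1724 have opposite signs, so a root lies in (0, 1); Newton's method refines it to λ ≈ 0.2876. p(29) = 576 and p(30) = -1089 have opposite signs, so a root lies in (29, 30); Newton's method refines it to λ ≈ 29.3497. p(86) = -1761 and p(87) = 3186 have opposite signs, so a root lies in (86, 87); Newton's method refines it to λ ≈ 86.3627. Check (Vieta): the three roots sum to 116, matching tr M = 116.
So the eigenvalues of A^T A are ≈ 0.2876, 29.3497, 86.3627 (all ≥ 0, as they must be for A^T A). The largest is λ_max ≈ 86.3627, hence ||A||_2 = sqrt(λ_max) ≈ 9.2932.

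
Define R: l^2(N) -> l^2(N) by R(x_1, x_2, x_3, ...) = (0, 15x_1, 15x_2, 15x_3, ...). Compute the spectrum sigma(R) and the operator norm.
sigma(R) = closed disk {z in C : |z| ≤ 15}; ||R|| = 15

Note R = 15·U where U is the unit right shift (U x)_k = x_{k-1} (with x_0 := 0); so ||R|| = 15||U|| and sigma(R) = 15·sigma(U). ||R x||^2 = sum_{k≥1} |15x_k|^2 = 225||x||^2, so ||R|| = 15 and sigma(R) ⊂ {|z| ≤ 15}. For any |lambda| < 15, the equation (R - lambda I) x = 0 forces x_1 = 0, then 15x_k = lambda x_{k+1} ⇒ x = 0, so R has no eigenvalues. But (R - lambda I) is not surjective for |lambda| < 15: solving (R - lambda I) x = e_1 would require x_n proportional to (lambda/15)^(-n), which is not in l^2. So every |lambda| < 15 lies in the residual spectrum. The boundary |lambda| = 15 is in the approximate point spectrum (the spectrum is closed). Hence sigma(R) is the closed disk of radius 15.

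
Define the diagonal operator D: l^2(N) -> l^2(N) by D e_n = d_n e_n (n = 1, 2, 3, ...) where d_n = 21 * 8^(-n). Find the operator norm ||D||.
||D|| = 21/8 (attained at n = 1)

For D diagonal, ||D|| = sup_n |d_n|. The sequence d_n = 21 * 8^(-n) is positive and strictly decreasing (ratio 8^(-1) < 1), so the supremum is d_1 = 21/8. Hence ||D|| = 21/8.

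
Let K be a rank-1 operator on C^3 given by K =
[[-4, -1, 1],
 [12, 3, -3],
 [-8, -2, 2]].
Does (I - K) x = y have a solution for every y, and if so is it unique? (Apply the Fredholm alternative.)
(I - K) is singular (det(I - K) = 0, i.e. 1 ∈ sigma(K)). (I - K) x = y is solvable iff y ⊥ ker((I - K)^*) = span{(-4, -1, 1)}, i.e. iff -4y_1 - y_2 + y_3 = 0. When solvable, the solutions are x = y + c·(1, -3, 2), c arbitrary (ker(I - K) = span{(1, -3, 2)}, dimension 1).

K has rank 1, so it is an outer product K = u v^T: every row of K is a multiple of one row vector. Reading off the entries, u = (1, -3, 2) and v = (-4, -1, 1) (row i of K equals u_i·v^T). A rank-one matrix u v^T satisfies K u = u (v·u) and kills the (2)-dimensional subspace v^⊥, so its characteristic polynomial is lambda^2 (lambda - v·u) with v·u = tr K = 1. Hence the eigenvalues of I - K are 1 (multiplicity 2) and 1 - (1) = 0, so det(I - K) = 0. (Direct check: I - K =
[[5, 1, -1],
 [-12, -2, 3],
 [8, 2, -1]]
has determinant 0.) So 1 is an eigenvalue of K and (I - K) is not invertible. The finite-dimensional Fredholm alternative says: either (I - K) is invertible, or ker(I - K) ≠ {0} and then range(I - K) = ker((I - K)^*)^⊥, with dim ker(I - K) = dim ker((I - K)^*). We are in the second case, so we need both kernels. Kernel of I - K: (I - K) u = u - u (v·u) = u - u = 0, so ker(I - K) = span{u} = span{(1, -3, 2)} (it is exactly 1-dimensional because rank(I - K) = 2). Kernel of the adjoint: K is real, so (I - K)^* = I - K^T = I - v u^T, and (I - v u^T) v = v - v (u·v) = 0; hence ker((I - K)^*) = span{v} = span{(-4, -1, 1)}. Therefore (I - K) x = y is solvable iff <y, v> = 0, i.e. iff -4y_1 - y_2 + y_3 = 0. When this holds, K y = u (v·y) = 0, so (I - K) y = y and x = y is a particular solution; the full solution set is the line x = y + c·u = y + c·(1, -3, 2), c ∈ C.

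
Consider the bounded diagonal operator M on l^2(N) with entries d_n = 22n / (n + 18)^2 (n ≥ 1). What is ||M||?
||M|| = 11/36 (attained at n = 18)

For M diagonal, ||M|| = sup_n |d_n|. Treat f(x) = 22x / (x + 18)^2 for real x > 0. By the quotient rule, f'(x) = 22(18 - x)/(x + 18)^3, which is positive for x < 18 and negative for x > 18. So f has a unique maximum at x = 18, and since 18 is a positive integer, the supremum over n ≥ 1 is attained at n = 18: d_18 = 22·18/(18 + 18)^2 = 22·18/1296 = 11/36. Hence ||M|| = 11/36.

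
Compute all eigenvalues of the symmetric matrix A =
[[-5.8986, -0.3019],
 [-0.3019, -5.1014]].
sigma(A) ≈ {-6, -5}

A is real symmetric, so its spectrum consists of real eigenvalues. Expanding the characteristic polynomial of the displayed matrix gives
  det(λ I - A) = p(λ) = λ^2 + (11)λ + (30).
Solving p(λ) = 0 yields eigenvalues ≈ -6, -5. (A is shown rounded to 4 decimals, so these recover the underlying integer eigenvalues to within that precision.)
Verification: the trace of A = -11 equals the sum of eigenvalues -11, and det(A) ≈ 30.0000 matches the eigenvalue product 30.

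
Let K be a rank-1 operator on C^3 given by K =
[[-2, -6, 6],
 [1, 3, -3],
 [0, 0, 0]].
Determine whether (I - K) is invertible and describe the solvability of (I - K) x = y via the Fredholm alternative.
(I - K) is singular (det(I - K) = 0, i.e. 1 ∈ sigma(K)). (I - K) x = y is solvable iff y ⊥ ker((I - K)^*) = span{(1, 3, -3)}, i.e. iff y_1 + 3y_2 - 3y_3 = 0. When solvable, the solutions are x = y + c·(-2, 1, 0), c arbitrary (ker(I - K) = span{(-2, 1, 0)}, dimension 1).

K has rank 1, so it is an outer product K = u v^T: every row of K is a multiple of one row vector. Reading off the entries, u = (-2, 1, 0) and v = (1, 3, -3) (row i of K equals u_i·v^T). A rank-one matrix u v^T satisfies K u = u (v·u) and kills the (2)-dimensional subspace v^⊥, so its characteristic polynomial is lambda^2 (lambda - v·u) with v·u = tr K = 1. Hence the eigenvalues of I - K are 1 (multiplicity 2) and 1 - (1) = 0, so det(I - K) = 0. (Direct check: I - K =
[[3, 6, -6],
 [-1, -2, 3],
 [0, 0, 1]]
has determinant 0.) So 1 is an eigenvalue of K and (I - K) is not invertible. The finite-dimensional Fredholm alternative says: either (I - K) is invertible, or ker(I - K) ≠ {0} and then range(I - K) = ker((I - K)^*)^⊥, with dim ker(I - K) = dim ker((I - K)^*). We are in the second case, so we need both kernels. Kernel of I - K: (I - K) u = u - u (v·u) = u - u = 0, so ker(I - K) = span{u} = span{(-2, 1, 0)} (it is exactly 1-dimensional because rank(I - K) = 2). Kernel of the adjoint: K is real, so (I - K)^* = I - K^T = I - v u^T, and (I - v u^T) v = v - v (u·v) = 0; hence ker((I - K)^*) = span{v} = span{(1, 3, -3)}. Therefore (I - K) x = y is solvable iff <y, v> = 0, i.e. iff y_1 + 3y_2 - 3y_3 = 0. When this holds, K y = u (v·y) = 0, so (I - K) y = y and x = y is a particular solution; the full solution set is the line x = y + c·u = y + c·(-2, 1, 0), c ∈ C.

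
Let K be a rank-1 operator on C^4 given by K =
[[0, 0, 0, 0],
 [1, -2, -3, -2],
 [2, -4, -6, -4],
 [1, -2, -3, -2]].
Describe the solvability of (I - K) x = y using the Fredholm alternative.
(I - K) is invertible (det(I - K) = 11 ≠ 0), so for every y in C^4 the equation (I - K) x = y has a unique solution.

K has rank 1, so it is an outer product K = u v^T: every row of K is a multiple of one row vector. Reading off the entries, u = (0, 1, 2, 1) and v = (1, -2, -3, -2) (row i of K equals u_i·v^T). A rank-one matrix u v^T satisfies K u = u (v·u) and kills the (3)-dimensional subspace v^⊥, so its characteristic polynomial is lambda^3 (lambda - v·u) with v·u = tr K = -10. Hence the eigenvalues of I - K are 1 (multiplicity 3) and 1 - (-10) = 11, so det(I - K) = 11. (Direct check: I - K =
[[1, 0, 0, 0],
 [-1, 3, 3, 2],
 [-2, 4, 7, 4],
 [-1, 2, 3, 3]]
has determinant 11.) The finite-dimensional Fredholm alternative says: either (I - K) is invertible, or ker(I - K) ≠ {0} and then range(I - K) = ker((I - K)^*)^⊥, with dim ker(I - K) = dim ker((I - K)^*). Since det(I - K) ≠ 0, 1 is not an eigenvalue of K and ker(I - K) = {0}, so we are in the first case: for every y there is a unique x = (I - K)^(-1) y. Explicitly, by the Sherman–Morrison formula, (I - u v^T)^(-1) = I + u v^T/(1 - v·u), i.e. (I - K)^(-1) = I + K/(11).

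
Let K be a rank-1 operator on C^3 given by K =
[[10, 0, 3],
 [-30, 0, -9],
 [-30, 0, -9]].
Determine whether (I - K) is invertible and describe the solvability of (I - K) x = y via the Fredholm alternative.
(I - K) is singular (det(I - K) = 0, i.e. 1 ∈ sigma(K)). (I - K) x = y is solvable iff y ⊥ ker((I - K)^*) = span{(10, 0, 3)}, i.e. iff 10y_1 + 3y_3 = 0. When solvable, the solutions are x = y + c·(1, -3, -3), c arbitrary (ker(I - K) = span{(1, -3, -3)}, dimension 1).

K has rank 1, so it is an outer product K = u v^T: every row of K is a multiple of one row vector. Reading off the entries, u = (1, -3, -3) and v = (10, 0, 3) (row i of K equals u_i·v^T). A rank-one matrix u v^T satisfies K u = u (v·u) and kills the (2)-dimensional subspace v^⊥, so its characteristic polynomial is lambda^2 (lambda - v·u) with v·u = tr K = 1. Hence the eigenvalues of I - K are 1 (multiplicity 2) and 1 - (1) = 0, so det(I - K) = 0. (Direct check: I - K =
[[-9, 0, -3],
 [30, 1, 9],
 [30, 0, 10]]
has determinant 0.) So 1 is an eigenvalue of K and (I - K) is not invertible. The finite-dimensional Fredholm alternative says: either (I - K) is invertible, or ker(I - K) ≠ {0} and then range(I - K) = ker((I - K)^*)^⊥, with dim ker(I - K) = dim ker((I - K)^*). We are in the second case, so we need both kernels. Kernel of I - K: (I - K) u = u - u (v·u) = u - u = 0, so ker(I - K) = span{u} = span{(1, -3, -3)} (it is exactly 1-dimensional because rank(I - K) = 2). Kernel of the adjoint: K is real, so (I - K)^* = I - K^T = I - v u^T, and (I - v u^T) v = v - v (u·v) = 0; hence ker((I - K)^*) = span{v} = span{(10, 0, 3)}. Therefore (I - K) x = y is solvable iff <y, v> = 0, i.e. iff 10y_1 + 3y_3 = 0. When this holds, K y = u (v·y) = 0, so (I - K) y = y and x = y is a particular solution; the full solution set is the line x = y + c·u = y + c·(1, -3, -3), c ∈ C.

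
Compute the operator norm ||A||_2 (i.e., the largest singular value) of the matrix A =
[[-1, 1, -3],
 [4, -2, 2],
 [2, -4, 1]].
||A||_2 = sqrt((50 + sqrt(1900))/2) ≈ 6.8407 (= sqrt(largest eigenvalue of A^T A))

||A||_2 = sigma_max(A) = sqrt(lambda_max(A^T A)). Form the symmetric matrix M = A^T A =
[[21, -17, 13],
 [-17, 21, -11],
 [13, -11, 14]].
Its characteristic polynomial (trace, sum of principal 2x2 minors, determinant of M give the coefficients) is
  p(λ) = det(λ I - M) = λ^3 - 56λ^2 + 450λ - 900.
By the rational root theorem any rational root is an integer divisor of 900. Testing λ = 6: p(6) = 216 - 2016 + 2700 - 900 = 0, so λ = 6 is a root. Dividing out (λ - 6) leaves p(λ) = (λ - 6)(λ^2 - 50λ + 150). For λ^2 - 50λ + 150 the discriminant is 1900. It is nonnegative but not a perfect square, so the roots are real and irrational: λ = (50 ± sqrt(1900))/2 ≈ 46.7945, 3.2055.
So the eigenvalues of A^T A are ≈ 3.2055, 6, 46.7945 (all ≥ 0, as they must be for A^T A). The largest is λ_max = (50 + sqrt(1900))/2 ≈ 46.7945, hence ||A||_2 = sqrt(λ_max) = sqrt((50 + sqrt(1900))/2) ≈ 6.8407.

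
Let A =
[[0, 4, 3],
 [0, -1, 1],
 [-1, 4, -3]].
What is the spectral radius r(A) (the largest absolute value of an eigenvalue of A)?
r(A) ≈ 3.943

The eigenvalues of A are the roots of its characteristic polynomial. With M = A (coefficients from the trace, the sum of principal 2x2 minors, and det A):
  p(λ) = det(λ I - M) = λ^3 + 4λ^2 + 2λ + 7.
No integer candidate from the rational root theorem (±divisors of 7) is a root, so the roots are irrational. The cubic discriminant is Δ = -2075 < 0, so there is one real root and a complex-conjugate pair. p(-4) = -1 and p(-3) = 10 have opposite signs, so a root lies in (-4, -3); Newton's method refines it to λ ≈ -3.943. Dividing out (λ - (-3.943)) leaves approximately λ^2 + 0.057λ + 1.7753. For λ^2 + 0.057λ + 1.7753 the discriminant is -7.0979. It is negative, so the remaining roots are the complex-conjugate pair λ ≈ -0.0285 ± 1.3321i. Their product equals the constant term, so |λ|^2 ≈ 1.7753 and |λ| ≈ 1.3324.
Thus the eigenvalues (to 4 decimals) are -3.943 (modulus 3.943); -0.0285 ± 1.3321i (modulus 1.3324). The spectral radius is the largest modulus: r(A) ≈ 3.943. (Cross-check: r(A) ≤ ||A||_2 ≈ 5.7984; equality holds whenever A is normal, though it can also hold for some non-normal A.)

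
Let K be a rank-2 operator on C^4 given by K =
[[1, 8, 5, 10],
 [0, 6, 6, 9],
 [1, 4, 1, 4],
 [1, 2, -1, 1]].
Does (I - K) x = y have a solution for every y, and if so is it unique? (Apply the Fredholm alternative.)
(I - K) is invertible (det(I - K) = -40 ≠ 0), so for every y in C^4 the equation (I - K) x = y has a unique solution.

K has rank 2 and factors as K = U V^T = u1 v1^T + u2 v2^T with u1 = (-3, -3, -1, 0), v1 = (0, -2, -2, -3), u2 = (1, 0, 1, 1), v2 = (1, 2, -1, 1) (multiplying out reproduces the displayed K). The nonzero eigenvalues of U V^T coincide with those of the 2 x 2 matrix G = V^T U = [[v1·u1, v1·u2], [v2·u1, v2·u2]] = [[8, -5], [-8, 1]], and by the Sylvester determinant identity det(I_4 - U V^T) = det(I_2 - V^T U) = det([[-7, 5], [8, 0]]) = (-7)(0) - (5)(8) = -40. (Direct check: I - K =
[[0, -8, -5, -10],
 [0, -5, -6, -9],
 [-1, -4, 0, -4],
 [-1, -2, 1, 0]]
has determinant -40.) The finite-dimensional Fredholm alternative says: either (I - K) is invertible, or ker(I - K) ≠ {0} and then range(I - K) = ker((I - K)^*)^⊥, with dim ker(I - K) = dim ker((I - K)^*). Since det(I - K) ≠ 0, 1 is not an eigenvalue of K and ker(I - K) = {0}, so we are in the first case: for every y there is a unique x = (I - K)^(-1) y. (Explicitly, by the Woodbury identity, (I - U V^T)^(-1) = I + U (I_2 - G)^(-1) V^T.)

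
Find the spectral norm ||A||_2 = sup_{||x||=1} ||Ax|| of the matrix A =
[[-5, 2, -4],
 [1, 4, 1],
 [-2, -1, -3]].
||A||_2 ≈ 7.4467 (= sqrt(largest eigenvalue of A^T A))

||A||_2 = sigma_max(A) = sqrt(lambda_max(A^T A)). Form the symmetric matrix M = A^T A =
[[30, -4, 27],
 [-4, 21, -1],
 [27, -1, 26]].
Its characteristic polynomial (trace, sum of principal 2x2 minors, determinant of M give the coefficients) is
  p(λ) = det(λ I - M) = λ^3 - 77λ^2 + 1210λ - 841.
No integer candidate from the rational root theorem (±divisors of 841) is a root, so the roots are irrational. The cubic discriminant is Δ = 1449938761 > 0, so there are three distinct real roots. p(0) = -841 and p(1) = 293 have opposite signs, so a root lies in (0, 1); Newton's method refines it to λ ≈ 0.7285. p(20) = 559 and p(21) = -127 have opposite signs, so a root lies in (20, 21); Newton's method refines it to λ ≈ 20.8182. p(55) = -841 and p(56) = 1063 have opposite signs, so a root lies in (55, 56); Newton's method refines it to λ ≈ 55.4533. Check (Vieta): the three roots sum to 77, matching tr M = 77.
So the eigenvalues of A^T A are ≈ 0.7285, 20.8182, 55.4533 (all ≥ 0, as they must be for A^T A). The largest is λ_max ≈ 55.4533, hence ||A||_2 = sqrt(λ_max) ≈ 7.4467.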